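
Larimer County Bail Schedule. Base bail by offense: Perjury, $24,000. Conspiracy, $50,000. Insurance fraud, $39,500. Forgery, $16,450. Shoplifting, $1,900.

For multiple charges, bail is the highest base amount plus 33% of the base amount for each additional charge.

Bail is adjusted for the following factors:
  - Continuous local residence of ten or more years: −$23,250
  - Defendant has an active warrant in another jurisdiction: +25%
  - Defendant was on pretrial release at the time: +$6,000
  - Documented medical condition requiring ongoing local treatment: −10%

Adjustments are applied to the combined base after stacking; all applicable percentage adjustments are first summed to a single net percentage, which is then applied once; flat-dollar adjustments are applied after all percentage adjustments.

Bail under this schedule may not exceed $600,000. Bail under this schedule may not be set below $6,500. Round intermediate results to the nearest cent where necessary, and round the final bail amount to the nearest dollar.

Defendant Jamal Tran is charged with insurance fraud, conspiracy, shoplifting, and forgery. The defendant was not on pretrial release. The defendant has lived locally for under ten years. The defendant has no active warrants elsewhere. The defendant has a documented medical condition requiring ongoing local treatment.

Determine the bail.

$62,181

Base amounts from the schedule: insurance fraud $39,500; conspiracy $50,000; shoplifting $1,900; forgery $16,450.
Stacking rule: highest base plus 33% of each additional charge. Highest is conspiracy at $50,000. Additional: $39,500 × 33% = $13,035; $1,900 × 33% = $627; $16,450 × 33% = $5,428.50. Combined base = $50,000 + $19,090.50 = $69,090.50.
Documented medical condition requiring ongoing local treatment (−10%): $69,090.50 × 0.9 = $62,181.45.
$62,181.45 is within the $600,000 maximum.
$62,181.45 is at or above the $6,500 minimum.
Rounded to the nearest dollar: $62,181.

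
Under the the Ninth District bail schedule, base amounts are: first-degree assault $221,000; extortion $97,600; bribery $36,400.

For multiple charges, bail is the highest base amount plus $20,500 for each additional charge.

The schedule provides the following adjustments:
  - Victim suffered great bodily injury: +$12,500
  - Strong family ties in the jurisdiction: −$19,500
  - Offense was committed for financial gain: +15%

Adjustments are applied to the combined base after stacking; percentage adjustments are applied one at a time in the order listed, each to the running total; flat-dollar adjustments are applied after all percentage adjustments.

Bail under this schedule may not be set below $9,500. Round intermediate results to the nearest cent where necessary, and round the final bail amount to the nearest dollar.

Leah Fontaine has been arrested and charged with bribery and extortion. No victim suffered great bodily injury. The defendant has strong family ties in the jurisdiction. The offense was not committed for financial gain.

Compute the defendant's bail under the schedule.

$98,600

Base amounts from the schedule: bribery $36,400; extortion $97,600.
Stacking rule: highest base plus $20,500 per additional charge. Highest is extortion at $97,600; 1 additional charge → +$20,500. Combined base = $118,100.
Strong family ties in the jurisdiction (−$19,500 flat): $118,100 − $19,500 = $98,600.
$98,600 is at or above the $9,500 minimum.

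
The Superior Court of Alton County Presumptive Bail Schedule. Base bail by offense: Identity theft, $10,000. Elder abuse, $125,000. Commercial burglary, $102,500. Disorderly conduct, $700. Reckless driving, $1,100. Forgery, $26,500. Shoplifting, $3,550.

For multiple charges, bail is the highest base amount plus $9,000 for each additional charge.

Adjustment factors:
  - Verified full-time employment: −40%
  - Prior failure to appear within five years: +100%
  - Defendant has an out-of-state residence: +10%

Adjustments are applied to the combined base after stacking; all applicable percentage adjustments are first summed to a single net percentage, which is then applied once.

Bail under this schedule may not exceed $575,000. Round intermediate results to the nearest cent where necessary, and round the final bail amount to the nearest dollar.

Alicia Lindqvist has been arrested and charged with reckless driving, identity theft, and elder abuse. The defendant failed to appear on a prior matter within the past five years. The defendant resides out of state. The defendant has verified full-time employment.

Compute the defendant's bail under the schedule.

$243,100

Base amounts from the schedule: reckless driving $1,100; identity theft $10,000; elder abuse $125,000.
Stacking rule: highest base plus $9,000 per additional charge. Highest is elder abuse at $125,000; 2 additional charges → +$18,000. Combined base = $143,000.
Net percentage adjustment: −40% +100% +10% = +70%. $143,000 × 1.7 = $243,100.
$243,100 is within the $575,000 maximum.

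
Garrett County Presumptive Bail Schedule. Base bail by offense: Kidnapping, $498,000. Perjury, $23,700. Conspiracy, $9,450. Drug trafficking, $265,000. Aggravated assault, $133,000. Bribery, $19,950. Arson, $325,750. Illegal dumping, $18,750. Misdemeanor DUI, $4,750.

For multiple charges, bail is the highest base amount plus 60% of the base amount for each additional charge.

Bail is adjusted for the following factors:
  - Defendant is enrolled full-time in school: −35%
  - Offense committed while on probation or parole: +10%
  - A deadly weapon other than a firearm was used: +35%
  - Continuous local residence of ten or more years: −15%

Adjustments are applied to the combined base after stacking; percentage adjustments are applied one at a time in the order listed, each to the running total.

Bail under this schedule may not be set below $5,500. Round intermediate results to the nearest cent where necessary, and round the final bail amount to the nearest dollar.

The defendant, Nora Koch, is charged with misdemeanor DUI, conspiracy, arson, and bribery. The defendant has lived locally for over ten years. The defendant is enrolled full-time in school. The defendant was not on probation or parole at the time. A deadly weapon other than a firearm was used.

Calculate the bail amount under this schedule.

Base amounts from the schedule: misdemeanor DUI $4,750; conspiracy $9,450; arson $325,750; bribery $19,950.
Stacking rule: highest base plus 60% of each additional charge. Highest is arson at $325,750. Additional: $4,750 × 60% = $2,850; $9,450 × 60% = $5,670; $19,950 × 60% = $11,970. Combined base = $325,750 + $20,490 = $346,240.
Defendant is enrolled full-time in school (−35%): $346,240 × 0.65 = $225,056.
A deadly weapon other than a firearm was used (+35%): $225,056 × 1.35 = $303,825.60.
Continuous local residence of ten or more years (−15%): $303,825.60 × 0.85 = $258,251.76.
$258,251.76 is at or above the $5,500 minimum.
Rounded to the nearest dollar: $258,252.

$258,252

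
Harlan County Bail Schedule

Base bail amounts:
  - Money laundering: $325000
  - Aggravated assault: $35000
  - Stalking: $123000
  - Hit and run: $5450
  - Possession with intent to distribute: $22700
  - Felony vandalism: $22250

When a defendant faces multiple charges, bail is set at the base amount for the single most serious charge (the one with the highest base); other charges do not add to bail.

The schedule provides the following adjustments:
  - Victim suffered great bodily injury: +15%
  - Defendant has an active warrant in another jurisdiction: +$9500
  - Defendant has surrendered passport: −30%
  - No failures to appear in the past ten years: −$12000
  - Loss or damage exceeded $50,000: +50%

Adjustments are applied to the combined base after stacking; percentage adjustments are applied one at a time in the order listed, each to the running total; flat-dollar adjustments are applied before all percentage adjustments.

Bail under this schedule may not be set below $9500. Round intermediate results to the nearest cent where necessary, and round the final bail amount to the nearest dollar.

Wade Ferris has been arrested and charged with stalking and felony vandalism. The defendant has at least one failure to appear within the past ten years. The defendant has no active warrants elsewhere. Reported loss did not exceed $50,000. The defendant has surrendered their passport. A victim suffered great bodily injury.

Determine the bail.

Base amounts from the schedule: stalking $123000; felony vandalism $22250.
Stacking rule: use the highest base only. Highest is stalking at $123000. Combined base = $123000.
Victim suffered great bodily injury (+15%): $123000 × 1.15 = $141450.
Defendant has surrendered passport (−30%): $141450 × 0.7 = $99015.
$99015 is at or above the $9500 minimum.

$99015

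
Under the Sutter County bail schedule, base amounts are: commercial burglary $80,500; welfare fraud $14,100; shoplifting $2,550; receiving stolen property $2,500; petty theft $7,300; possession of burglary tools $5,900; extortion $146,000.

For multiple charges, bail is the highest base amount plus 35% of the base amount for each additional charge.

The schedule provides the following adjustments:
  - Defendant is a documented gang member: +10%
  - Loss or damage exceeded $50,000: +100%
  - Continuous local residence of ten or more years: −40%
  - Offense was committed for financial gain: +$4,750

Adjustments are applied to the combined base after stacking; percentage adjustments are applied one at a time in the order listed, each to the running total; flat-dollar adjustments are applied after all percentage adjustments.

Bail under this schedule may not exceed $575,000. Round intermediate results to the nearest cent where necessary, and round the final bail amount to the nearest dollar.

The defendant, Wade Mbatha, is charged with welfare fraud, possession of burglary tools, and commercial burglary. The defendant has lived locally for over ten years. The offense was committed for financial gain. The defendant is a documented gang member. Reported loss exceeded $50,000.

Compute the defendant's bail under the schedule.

$120,250

Base amounts from the schedule: welfare fraud $14,100; possession of burglary tools $5,900; commercial burglary $80,500.
Stacking rule: highest base plus 35% of each additional charge. Highest is commercial burglary at $80,500. Additional: $14,100 × 35% = $4,935; $5,900 × 35% = $2,065. Combined base = $80,500 + $7,000 = $87,500.
Defendant is a documented gang member (+10%): $87,500 × 1.1 = $96,250.
Loss or damage exceeded $50,000 (+100%): $96,250 × 2 = $192,500.
Continuous local residence of ten or more years (−40%): $192,500 × 0.6 = $115,500.
Offense was committed for financial gain (+$4,750 flat): $115,500 + $4,750 = $120,250.
$120,250 is within the $575,000 maximum.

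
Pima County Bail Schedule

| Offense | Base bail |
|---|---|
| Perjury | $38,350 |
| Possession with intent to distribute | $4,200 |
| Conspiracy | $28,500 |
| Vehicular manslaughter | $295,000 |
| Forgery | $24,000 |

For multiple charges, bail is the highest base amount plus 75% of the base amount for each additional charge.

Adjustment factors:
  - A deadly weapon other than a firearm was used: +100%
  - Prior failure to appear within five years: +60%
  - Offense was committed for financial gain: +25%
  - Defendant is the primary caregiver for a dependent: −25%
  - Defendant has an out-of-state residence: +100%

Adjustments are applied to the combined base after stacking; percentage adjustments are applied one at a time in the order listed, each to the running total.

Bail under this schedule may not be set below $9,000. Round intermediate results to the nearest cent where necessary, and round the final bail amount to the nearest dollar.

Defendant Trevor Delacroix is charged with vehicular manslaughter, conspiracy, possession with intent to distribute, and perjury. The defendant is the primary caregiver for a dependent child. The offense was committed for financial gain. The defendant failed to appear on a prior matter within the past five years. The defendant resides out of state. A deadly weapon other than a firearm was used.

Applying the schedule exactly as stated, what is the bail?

Base amounts from the schedule: vehicular manslaughter $295,000; conspiracy $28,500; possession with intent to distribute $4,200; perjury $38,350.
Stacking rule: highest base plus 75% of each additional charge. Highest is vehicular manslaughter at $295,000. Additional: $28,500 × 75% = $21,375; $4,200 × 75% = $3,150; $38,350 × 75% = $28,762.50. Combined base = $295,000 + $53,287.50 = $348,287.50.
A deadly weapon other than a firearm was used (+100%): $348,287.50 × 2 = $696,575.
Prior failure to appear within five years (+60%): $696,575 × 1.6 = $1,114,520.
Offense was committed for financial gain (+25%): $1,114,520 × 1.25 = $1,393,150.
Defendant is the primary caregiver for a dependent (−25%): $1,393,150 × 0.75 = $1,044,862.50.
Defendant has an out-of-state residence (+100%): $1,044,862.50 × 2 = $2,089,725.
$2,089,725 is at or above the $9,000 minimum.

$2,089,725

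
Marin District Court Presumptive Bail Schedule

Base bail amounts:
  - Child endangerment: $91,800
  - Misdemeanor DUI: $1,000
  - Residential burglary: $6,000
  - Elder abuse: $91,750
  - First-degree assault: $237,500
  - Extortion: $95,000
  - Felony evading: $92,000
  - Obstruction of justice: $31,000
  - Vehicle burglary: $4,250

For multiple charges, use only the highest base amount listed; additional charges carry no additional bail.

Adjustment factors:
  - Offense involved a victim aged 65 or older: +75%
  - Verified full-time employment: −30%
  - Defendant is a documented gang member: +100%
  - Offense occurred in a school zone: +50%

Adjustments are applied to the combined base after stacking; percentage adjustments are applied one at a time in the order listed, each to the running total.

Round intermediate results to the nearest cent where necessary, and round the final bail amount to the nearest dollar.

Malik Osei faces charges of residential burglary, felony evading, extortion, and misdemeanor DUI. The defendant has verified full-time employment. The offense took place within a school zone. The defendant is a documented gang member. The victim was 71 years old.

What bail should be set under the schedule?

Base amounts from the schedule: residential burglary $6,000; felony evading $92,000; extortion $95,000; misdemeanor DUI $1,000.
Stacking rule: use the highest base only. Highest is extortion at $95,000. Combined base = $95,000.
Offense involved a victim aged 65 or older (+75%): $95,000 × 1.75 = $166,250.
Verified full-time employment (−30%): $166,250 × 0.7 = $116,375.
Defendant is a documented gang member (+100%): $116,375 × 2 = $232,750.
Offense occurred in a school zone (+50%): $232,750 × 1.5 = $349,125.

$349,125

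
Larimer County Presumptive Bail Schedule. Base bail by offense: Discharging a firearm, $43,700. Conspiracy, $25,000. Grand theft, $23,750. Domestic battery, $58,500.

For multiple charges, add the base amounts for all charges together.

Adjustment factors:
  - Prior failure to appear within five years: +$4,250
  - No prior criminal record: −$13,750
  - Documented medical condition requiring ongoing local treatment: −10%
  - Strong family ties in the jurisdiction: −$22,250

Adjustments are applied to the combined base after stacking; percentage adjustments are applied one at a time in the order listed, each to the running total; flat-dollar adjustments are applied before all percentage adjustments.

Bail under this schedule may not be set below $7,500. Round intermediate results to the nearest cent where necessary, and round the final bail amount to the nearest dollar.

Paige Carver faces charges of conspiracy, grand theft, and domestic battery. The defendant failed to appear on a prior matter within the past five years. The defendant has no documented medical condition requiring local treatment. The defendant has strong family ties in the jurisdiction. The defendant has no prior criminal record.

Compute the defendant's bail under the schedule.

Base amounts from the schedule: conspiracy $25,000; grand theft $23,750; domestic battery $58,500.
Stacking rule: sum of all bases. $25,000 + $23,750 + $58,500 = $107,250.
Prior failure to appear within five years (+$4,250 flat): $107,250 + $4,250 = $111,500.
No prior criminal record (−$13,750 flat): $111,500 − $13,750 = $97,750.
Strong family ties in the jurisdiction (−$22,250 flat): $97,750 − $22,250 = $75,500.
$75,500 is at or above the $7,500 minimum.

$75,500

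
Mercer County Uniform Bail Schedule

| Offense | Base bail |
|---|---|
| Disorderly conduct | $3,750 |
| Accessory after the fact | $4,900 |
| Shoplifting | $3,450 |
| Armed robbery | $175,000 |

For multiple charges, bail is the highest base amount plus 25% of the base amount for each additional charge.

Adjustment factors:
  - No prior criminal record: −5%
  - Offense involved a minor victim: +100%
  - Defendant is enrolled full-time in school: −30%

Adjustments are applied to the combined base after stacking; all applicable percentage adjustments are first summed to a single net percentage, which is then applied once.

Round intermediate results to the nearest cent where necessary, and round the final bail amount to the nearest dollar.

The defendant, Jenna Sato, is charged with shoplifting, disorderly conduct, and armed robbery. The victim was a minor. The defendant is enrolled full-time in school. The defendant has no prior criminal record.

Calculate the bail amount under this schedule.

$291,720

Base amounts from the schedule: shoplifting $3,450; disorderly conduct $3,750; armed robbery $175,000.
Stacking rule: highest base plus 25% of each additional charge. Highest is armed robbery at $175,000. Additional: $3,450 × 25% = $862.50; $3,750 × 25% = $937.50. Combined base = $175,000 + $1,800 = $176,800.
Net percentage adjustment: −5% +100% −30% = +65%. $176,800 × 1.65 = $291,720.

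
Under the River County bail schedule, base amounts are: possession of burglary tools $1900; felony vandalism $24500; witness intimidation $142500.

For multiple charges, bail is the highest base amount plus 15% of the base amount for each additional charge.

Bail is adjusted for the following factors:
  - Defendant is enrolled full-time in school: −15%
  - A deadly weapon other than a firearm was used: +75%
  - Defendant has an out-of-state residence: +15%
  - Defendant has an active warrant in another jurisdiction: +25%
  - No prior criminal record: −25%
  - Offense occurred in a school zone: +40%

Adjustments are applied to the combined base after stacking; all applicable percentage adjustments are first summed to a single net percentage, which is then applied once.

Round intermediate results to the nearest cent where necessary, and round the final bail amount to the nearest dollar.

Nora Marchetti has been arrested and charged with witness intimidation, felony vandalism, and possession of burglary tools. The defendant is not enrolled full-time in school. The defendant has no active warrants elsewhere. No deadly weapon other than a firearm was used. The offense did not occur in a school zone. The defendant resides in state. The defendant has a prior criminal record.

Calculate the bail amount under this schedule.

Base amounts from the schedule: witness intimidation $142500; felony vandalism $24500; possession of burglary tools $1900.
Stacking rule: highest base plus 15% of each additional charge. Highest is witness intimidation at $142500. Additional: $24500 × 15% = $3675; $1900 × 15% = $285. Combined base = $142500 + $3960 = $146460.
No adjustment factors apply to this defendant.

$146460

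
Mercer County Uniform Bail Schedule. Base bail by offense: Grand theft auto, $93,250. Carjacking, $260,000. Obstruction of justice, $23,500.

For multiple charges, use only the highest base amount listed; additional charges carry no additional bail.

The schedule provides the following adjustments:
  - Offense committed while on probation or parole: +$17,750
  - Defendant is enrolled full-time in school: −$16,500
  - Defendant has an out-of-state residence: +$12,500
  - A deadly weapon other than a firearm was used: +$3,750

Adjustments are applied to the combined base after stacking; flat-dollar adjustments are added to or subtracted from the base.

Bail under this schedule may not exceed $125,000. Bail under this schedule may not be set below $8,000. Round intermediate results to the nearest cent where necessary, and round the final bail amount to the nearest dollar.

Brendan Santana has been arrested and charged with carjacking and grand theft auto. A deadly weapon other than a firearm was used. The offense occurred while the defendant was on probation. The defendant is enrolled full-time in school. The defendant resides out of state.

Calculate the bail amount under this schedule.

$125,000

Base amounts from the schedule: carjacking $260,000; grand theft auto $93,250.
Stacking rule: use the highest base only. Highest is carjacking at $260,000. Combined base = $260,000.
Offense committed while on probation or parole (+$17,750 flat): $260,000 + $17,750 = $277,750.
Defendant is enrolled full-time in school (−$16,500 flat): $277,750 − $16,500 = $261,250.
Defendant has an out-of-state residence (+$12,500 flat): $261,250 + $12,500 = $273,750.
A deadly weapon other than a firearm was used (+$3,750 flat): $273,750 + $3,750 = $277,500.
Result $277,500 exceeds the maximum of $125,000; bail is capped at $125,000.
$125,000 is at or above the $8,000 minimum.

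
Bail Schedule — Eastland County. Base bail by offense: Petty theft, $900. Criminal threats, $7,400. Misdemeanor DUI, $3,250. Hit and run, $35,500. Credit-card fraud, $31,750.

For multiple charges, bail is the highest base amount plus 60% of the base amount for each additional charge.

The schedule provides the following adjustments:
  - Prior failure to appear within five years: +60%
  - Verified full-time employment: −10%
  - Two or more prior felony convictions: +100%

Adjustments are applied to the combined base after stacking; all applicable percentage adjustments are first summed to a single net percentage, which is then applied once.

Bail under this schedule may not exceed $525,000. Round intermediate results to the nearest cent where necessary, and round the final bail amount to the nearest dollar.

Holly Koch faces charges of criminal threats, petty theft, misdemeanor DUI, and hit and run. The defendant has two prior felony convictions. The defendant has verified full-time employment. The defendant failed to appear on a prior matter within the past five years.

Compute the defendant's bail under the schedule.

$106,075

Base amounts from the schedule: criminal threats $7,400; petty theft $900; misdemeanor DUI $3,250; hit and run $35,500.
Stacking rule: highest base plus 60% of each additional charge. Highest is hit and run at $35,500. Additional: $7,400 × 60% = $4,440; $900 × 60% = $540; $3,250 × 60% = $1,950. Combined base = $35,500 + $6,930 = $42,430.
Net percentage adjustment: +60% −10% +100% = +150%. $42,430 × 2.5 = $106,075.
$106,075 is within the $525,000 maximum.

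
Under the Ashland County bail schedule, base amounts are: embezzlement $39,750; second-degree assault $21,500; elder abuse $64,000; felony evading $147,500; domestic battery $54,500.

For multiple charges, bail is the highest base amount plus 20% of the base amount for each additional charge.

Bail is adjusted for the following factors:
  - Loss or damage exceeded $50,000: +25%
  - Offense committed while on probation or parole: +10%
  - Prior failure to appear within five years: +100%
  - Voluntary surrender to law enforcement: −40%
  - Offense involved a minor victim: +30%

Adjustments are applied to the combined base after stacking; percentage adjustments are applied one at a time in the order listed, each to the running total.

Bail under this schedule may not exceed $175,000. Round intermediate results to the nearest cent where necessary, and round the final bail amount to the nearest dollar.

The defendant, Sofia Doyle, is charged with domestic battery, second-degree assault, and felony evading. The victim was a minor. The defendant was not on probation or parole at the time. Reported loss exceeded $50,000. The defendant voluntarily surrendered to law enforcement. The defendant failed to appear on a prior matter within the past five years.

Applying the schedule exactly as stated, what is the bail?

Base amounts from the schedule: domestic battery $54,500; second-degree assault $21,500; felony evading $147,500.
Stacking rule: highest base plus 20% of each additional charge. Highest is felony evading at $147,500. Additional: $54,500 × 20% = $10,900; $21,500 × 20% = $4,300. Combined base = $147,500 + $15,200 = $162,700.
Loss or damage exceeded $50,000 (+25%): $162,700 × 1.25 = $203,375.
Prior failure to appear within five years (+100%): $203,375 × 2 = $406,750.
Voluntary surrender to law enforcement (−40%): $406,750 × 0.6 = $244,050.
Offense involved a minor victim (+30%): $244,050 × 1.3 = $317,265.
Result $317,265 exceeds the maximum of $175,000; bail is capped at $175,000.

$175,000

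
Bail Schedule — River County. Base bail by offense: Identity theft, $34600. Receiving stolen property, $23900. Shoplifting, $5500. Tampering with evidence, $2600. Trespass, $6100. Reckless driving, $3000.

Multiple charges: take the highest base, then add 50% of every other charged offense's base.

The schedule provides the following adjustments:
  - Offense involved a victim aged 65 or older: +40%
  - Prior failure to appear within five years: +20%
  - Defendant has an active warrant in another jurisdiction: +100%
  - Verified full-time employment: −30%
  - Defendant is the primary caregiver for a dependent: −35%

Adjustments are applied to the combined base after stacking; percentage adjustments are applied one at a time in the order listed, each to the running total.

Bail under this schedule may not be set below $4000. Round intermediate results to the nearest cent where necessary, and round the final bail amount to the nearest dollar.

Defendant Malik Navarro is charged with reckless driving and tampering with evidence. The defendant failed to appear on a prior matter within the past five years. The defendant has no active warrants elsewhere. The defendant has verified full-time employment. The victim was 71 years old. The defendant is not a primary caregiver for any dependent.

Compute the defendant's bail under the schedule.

Base amounts from the schedule: reckless driving $3000; tampering with evidence $2600.
Stacking rule: highest base plus 50% of each additional charge. Highest is reckless driving at $3000. Additional: $2600 × 50% = $1300. Combined base = $3000 + $1300 = $4300.
Offense involved a victim aged 65 or older (+40%): $4300 × 1.4 = $6020.
Prior failure to appear within five years (+20%): $6020 × 1.2 = $7224.
Verified full-time employment (−30%): $7224 × 0.7 = $5056.80.
$5056.80 is at or above the $4000 minimum.
Rounded to the nearest dollar: $5057.

$5057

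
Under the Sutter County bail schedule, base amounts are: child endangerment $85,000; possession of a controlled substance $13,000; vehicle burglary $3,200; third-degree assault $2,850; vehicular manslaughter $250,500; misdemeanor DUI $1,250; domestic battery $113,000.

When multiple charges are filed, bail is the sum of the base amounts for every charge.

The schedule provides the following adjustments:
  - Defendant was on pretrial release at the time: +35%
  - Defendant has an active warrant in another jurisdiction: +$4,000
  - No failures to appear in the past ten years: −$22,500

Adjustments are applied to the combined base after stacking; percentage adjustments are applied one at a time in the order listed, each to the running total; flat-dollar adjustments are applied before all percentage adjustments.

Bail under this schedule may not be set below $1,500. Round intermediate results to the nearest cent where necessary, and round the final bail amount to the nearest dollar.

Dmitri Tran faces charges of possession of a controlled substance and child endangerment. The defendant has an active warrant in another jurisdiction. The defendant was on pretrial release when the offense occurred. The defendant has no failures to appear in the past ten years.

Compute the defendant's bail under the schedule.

Base amounts from the schedule: possession of a controlled substance $13,000; child endangerment $85,000.
Stacking rule: sum of all bases. $13,000 + $85,000 = $98,000.
Defendant has an active warrant in another jurisdiction (+$4,000 flat): $98,000 + $4,000 = $102,000.
No failures to appear in the past ten years (−$22,500 flat): $102,000 − $22,500 = $79,500.
Defendant was on pretrial release at the time (+35%): $79,500 × 1.35 = $107,325.
$107,325 is at or above the $1,500 minimum.

$107,325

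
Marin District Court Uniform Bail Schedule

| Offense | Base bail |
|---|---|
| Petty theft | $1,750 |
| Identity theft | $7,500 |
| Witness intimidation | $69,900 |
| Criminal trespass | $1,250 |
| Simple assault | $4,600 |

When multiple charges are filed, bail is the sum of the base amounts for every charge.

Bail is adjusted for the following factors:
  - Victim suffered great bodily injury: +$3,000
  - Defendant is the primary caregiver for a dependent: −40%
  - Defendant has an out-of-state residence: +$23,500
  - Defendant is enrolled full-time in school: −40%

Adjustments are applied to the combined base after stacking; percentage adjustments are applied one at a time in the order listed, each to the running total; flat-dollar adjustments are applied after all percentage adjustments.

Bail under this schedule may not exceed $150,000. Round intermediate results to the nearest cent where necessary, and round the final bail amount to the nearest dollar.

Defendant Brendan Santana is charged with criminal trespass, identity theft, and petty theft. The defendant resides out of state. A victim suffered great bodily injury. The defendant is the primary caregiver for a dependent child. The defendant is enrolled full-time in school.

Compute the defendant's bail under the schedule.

Base amounts from the schedule: criminal trespass $1,250; identity theft $7,500; petty theft $1,750.
Stacking rule: sum of all bases. $1,250 + $7,500 + $1,750 = $10,500.
Defendant is the primary caregiver for a dependent (−40%): $10,500 × 0.6 = $6,300.
Defendant is enrolled full-time in school (−40%): $6,300 × 0.6 = $3,780.
Victim suffered great bodily injury (+$3,000 flat): $3,780 + $3,000 = $6,780.
Defendant has an out-of-state residence (+$23,500 flat): $6,780 + $23,500 = $30,280.
$30,280 is within the $150,000 maximum.

$30,280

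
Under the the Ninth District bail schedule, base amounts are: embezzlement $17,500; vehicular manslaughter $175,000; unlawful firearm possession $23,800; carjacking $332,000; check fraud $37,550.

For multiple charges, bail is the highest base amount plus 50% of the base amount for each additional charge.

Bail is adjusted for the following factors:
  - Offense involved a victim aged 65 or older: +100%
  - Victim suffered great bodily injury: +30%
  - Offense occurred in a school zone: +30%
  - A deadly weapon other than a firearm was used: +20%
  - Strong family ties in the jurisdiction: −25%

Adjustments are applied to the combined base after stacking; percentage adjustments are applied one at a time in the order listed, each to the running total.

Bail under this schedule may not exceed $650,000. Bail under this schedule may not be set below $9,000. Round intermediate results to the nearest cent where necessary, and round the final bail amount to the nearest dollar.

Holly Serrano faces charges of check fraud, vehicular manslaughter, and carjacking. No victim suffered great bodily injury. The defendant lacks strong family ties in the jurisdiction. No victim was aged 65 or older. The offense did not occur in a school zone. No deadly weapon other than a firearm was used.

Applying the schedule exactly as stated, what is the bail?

Base amounts from the schedule: check fraud $37,550; vehicular manslaughter $175,000; carjacking $332,000.
Stacking rule: highest base plus 50% of each additional charge. Highest is carjacking at $332,000. Additional: $37,550 × 50% = $18,775; $175,000 × 50% = $87,500. Combined base = $332,000 + $106,275 = $438,275.
No adjustment factors apply to this defendant.
$438,275 is within the $650,000 maximum.
$438,275 is at or above the $9,000 minimum.

$438,275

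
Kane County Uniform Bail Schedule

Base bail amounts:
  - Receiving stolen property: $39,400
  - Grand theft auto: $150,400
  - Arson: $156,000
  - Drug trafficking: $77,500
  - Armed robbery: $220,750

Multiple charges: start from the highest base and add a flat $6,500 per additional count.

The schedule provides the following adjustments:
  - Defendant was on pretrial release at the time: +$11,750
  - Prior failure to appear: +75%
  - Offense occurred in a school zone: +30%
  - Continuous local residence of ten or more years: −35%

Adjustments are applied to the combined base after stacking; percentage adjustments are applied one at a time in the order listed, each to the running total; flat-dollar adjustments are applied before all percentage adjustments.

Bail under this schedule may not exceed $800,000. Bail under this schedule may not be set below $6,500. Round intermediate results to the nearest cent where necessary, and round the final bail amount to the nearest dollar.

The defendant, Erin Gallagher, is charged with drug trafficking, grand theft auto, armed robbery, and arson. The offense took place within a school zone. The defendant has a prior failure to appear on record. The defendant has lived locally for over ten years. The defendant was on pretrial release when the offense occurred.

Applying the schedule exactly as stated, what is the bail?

Base amounts from the schedule: drug trafficking $77,500; grand theft auto $150,400; armed robbery $220,750; arson $156,000.
Stacking rule: highest base plus $6,500 per additional charge. Highest is armed robbery at $220,750; 3 additional charges → +$19,500. Combined base = $240,250.
Defendant was on pretrial release at the time (+$11,750 flat): $240,250 + $11,750 = $252,000.
Prior failure to appear (+75%): $252,000 × 1.75 = $441,000.
Offense occurred in a school zone (+30%): $441,000 × 1.3 = $573,300.
Continuous local residence of ten or more years (−35%): $573,300 × 0.65 = $372,645.
$372,645 is within the $800,000 maximum.
$372,645 is at or above the $6,500 minimum.

$372,645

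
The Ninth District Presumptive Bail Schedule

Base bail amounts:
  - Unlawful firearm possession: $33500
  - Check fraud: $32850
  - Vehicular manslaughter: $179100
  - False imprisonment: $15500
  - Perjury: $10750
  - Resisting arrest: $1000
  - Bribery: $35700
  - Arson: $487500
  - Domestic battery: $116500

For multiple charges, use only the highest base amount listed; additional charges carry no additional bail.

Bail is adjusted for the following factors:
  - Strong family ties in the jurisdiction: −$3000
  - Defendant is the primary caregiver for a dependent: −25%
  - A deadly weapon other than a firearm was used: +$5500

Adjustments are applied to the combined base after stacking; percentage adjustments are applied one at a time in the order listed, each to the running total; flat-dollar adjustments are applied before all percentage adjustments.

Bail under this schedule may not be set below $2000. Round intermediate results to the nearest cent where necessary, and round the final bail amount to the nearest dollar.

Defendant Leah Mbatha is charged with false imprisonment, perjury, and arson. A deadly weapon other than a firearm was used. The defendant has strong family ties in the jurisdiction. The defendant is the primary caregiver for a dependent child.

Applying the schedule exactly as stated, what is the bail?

Base amounts from the schedule: false imprisonment $15500; perjury $10750; arson $487500.
Stacking rule: use the highest base only. Highest is arson at $487500. Combined base = $487500.
Strong family ties in the jurisdiction (−$3000 flat): $487500 − $3000 = $484500.
A deadly weapon other than a firearm was used (+$5500 flat): $484500 + $5500 = $490000.
Defendant is the primary caregiver for a dependent (−25%): $490000 × 0.75 = $367500.
$367500 is at or above the $2000 minimum.

$367500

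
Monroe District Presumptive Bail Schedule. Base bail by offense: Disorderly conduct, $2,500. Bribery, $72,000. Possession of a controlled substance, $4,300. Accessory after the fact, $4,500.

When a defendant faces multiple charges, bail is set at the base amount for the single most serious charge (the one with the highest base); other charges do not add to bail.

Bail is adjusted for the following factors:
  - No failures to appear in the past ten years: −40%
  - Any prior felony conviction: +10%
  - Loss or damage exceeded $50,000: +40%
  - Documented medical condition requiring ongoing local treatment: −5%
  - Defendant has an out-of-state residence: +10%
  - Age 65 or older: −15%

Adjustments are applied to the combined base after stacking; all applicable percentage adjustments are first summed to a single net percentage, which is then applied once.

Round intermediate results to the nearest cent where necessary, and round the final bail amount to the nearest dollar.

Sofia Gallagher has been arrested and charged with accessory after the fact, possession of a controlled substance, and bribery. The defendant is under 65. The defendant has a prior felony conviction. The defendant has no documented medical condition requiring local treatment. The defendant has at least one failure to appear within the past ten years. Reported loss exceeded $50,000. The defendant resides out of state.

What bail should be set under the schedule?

$115,200

Base amounts from the schedule: accessory after the fact $4,500; possession of a controlled substance $4,300; bribery $72,000.
Stacking rule: use the highest base only. Highest is bribery at $72,000. Combined base = $72,000.
Net percentage adjustment: +10% +40% +10% = +60%. $72,000 × 1.6 = $115,200.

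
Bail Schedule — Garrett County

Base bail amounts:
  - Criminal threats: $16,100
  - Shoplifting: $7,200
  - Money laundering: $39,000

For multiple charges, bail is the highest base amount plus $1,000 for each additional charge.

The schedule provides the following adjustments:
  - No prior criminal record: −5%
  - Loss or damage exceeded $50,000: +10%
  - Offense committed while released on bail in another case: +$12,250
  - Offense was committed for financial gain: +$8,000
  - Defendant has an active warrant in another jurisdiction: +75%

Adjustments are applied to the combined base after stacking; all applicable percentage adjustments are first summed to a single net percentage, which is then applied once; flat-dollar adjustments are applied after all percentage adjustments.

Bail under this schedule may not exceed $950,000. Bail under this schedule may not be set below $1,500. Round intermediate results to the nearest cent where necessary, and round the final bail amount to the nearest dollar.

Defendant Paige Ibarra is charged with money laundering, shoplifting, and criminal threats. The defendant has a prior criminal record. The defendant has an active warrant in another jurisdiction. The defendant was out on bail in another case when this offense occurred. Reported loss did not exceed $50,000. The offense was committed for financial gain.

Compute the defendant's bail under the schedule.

Base amounts from the schedule: money laundering $39,000; shoplifting $7,200; criminal threats $16,100.
Stacking rule: highest base plus $1,000 per additional charge. Highest is money laundering at $39,000; 2 additional charges → +$2,000. Combined base = $41,000.
Defendant has an active warrant in another jurisdiction (+75%): $41,000 × 1.75 = $71,750.
Offense committed while released on bail in another case (+$12,250 flat): $71,750 + $12,250 = $84,000.
Offense was committed for financial gain (+$8,000 flat): $84,000 + $8,000 = $92,000.
$92,000 is within the $950,000 maximum.
$92,000 is at or above the $1,500 minimum.

$92,000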